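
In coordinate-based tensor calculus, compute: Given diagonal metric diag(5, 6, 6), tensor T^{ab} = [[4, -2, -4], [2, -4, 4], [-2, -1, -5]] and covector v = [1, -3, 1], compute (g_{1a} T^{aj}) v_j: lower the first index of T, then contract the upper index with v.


Step 1: lower the first index. For a diagonal metric, g_{ia} T^{aj} = g_{ii} T^{ij} (no sum on i).
g_{11} = 5
S_1{}^1 = 5 * T^{11} = 5 * 4 = 20
S_1{}^2 = 5 * T^{12} = 5 * -2 = -10
S_1{}^3 = 5 * T^{13} = 5 * -4 = -20
Step 2: contract S_1{}^j with v_j.
S_1{}^1 * v_1 = 20 * 1 = 20
S_1{}^2 * v_2 = -10 * -3 = 30
S_1{}^3 * v_3 = -20 * 1 = -20
Result = 20 + 30 + -20 = 30

30


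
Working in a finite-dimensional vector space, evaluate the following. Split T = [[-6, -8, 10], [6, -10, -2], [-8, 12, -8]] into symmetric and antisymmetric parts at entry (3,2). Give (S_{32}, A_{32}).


T_{32} = 12
T_{23} = -2
S_{32} = (12 + -2)/2 = 10/2 = 5
A_{32} = (12 - -2)/2 = 14/2 = 7
Check: S + A = 5 + 7 = 12 = T_{32}.

(5, 7)


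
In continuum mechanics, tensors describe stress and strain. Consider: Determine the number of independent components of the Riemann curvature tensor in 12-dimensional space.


The Riemann tensor in d dimensions has d^2(d^2 - 1)/12 independent components.
d = 12, so d^2 = 144
d^2 - 1 = 143
d^2(d^2 - 1) = 144 * 143 = 20592
Divide by 12: 20592 / 12 = 1716

1716


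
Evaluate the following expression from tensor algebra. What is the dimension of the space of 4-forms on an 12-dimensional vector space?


The dimension of the space of p-forms on an n-dimensional space is C(n, p).
n = 12, p = 4
C(12, 4) = 12! / (4! * 8!) = 495

495


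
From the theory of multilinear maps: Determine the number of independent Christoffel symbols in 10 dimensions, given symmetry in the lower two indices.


Christoffel symbols Gamma^k_{ij} are symmetric in i,j, so there are d * d(d+1)/2 independent symbols.
d = 10
d(d+1)/2 = 10 * 11 / 2 = 55
Total = 10 * 55 = 550

550


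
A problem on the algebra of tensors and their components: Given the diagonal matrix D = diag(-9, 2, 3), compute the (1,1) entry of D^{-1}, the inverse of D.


For a diagonal matrix, the inverse has entries (D^{-1})_{ii} = 1/d_{ii}.
The diagonal entries are: d_{11} = -9, d_{22} = 2, d_{33} = 3
We need (D^{-1})_{11} = 1/d_{11} = 1/-9 = -1/9

-1/9


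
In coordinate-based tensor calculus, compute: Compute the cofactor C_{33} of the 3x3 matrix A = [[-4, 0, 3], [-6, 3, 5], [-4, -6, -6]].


To find cofactor C_{33}, delete row 3 and column 3.
The resulting 2x2 submatrix is: [[-4, 0], [-6, 3]]
Minor M_{33} = -4*3 - 0*-6
  = -12 - 0 = -12
Sign = (-1)^(3+3) = (-1)^6 = 1
Cofactor C_{33} = 1 * -12 = -12

-12


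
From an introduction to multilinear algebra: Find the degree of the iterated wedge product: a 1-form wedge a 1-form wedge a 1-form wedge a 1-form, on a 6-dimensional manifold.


The degree of a wedge product is the sum of the degrees of the individual forms.
Degrees: 1, 1, 1, 1
Total degree = 1 + 1 + 1 + 1 = 4

4


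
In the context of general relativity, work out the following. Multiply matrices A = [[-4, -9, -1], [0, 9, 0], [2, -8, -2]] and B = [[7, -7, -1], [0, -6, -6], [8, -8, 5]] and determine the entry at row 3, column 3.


(AB)_{ij} = sum_k A_{ik} B_{kj}.
For i=3, j=3:
A_{31} * B_{13} = 2 * -1 = -2
A_{32} * B_{23} = -8 * -6 = 48
A_{33} * B_{33} = -2 * 5 = -10
Sum = -2 + 48 + -10 = 36

36


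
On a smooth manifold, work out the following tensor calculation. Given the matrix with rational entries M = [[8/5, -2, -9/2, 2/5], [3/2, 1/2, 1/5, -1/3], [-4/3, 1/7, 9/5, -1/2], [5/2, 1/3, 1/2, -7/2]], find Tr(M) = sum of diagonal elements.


The trace is the sum of diagonal entries.
Diagonal: M[1,1] = 8/5, M[2,2] = 1/2, M[3,3] = 9/5, M[4,4] = -7/2
Tr(M) = 8/5 + 1/2 + 9/5 + -7/2
Computing step by step:
After adding M[1,1]: 8/5
After adding M[2,2]: 21/10
After adding M[3,3]: 39/10
After adding M[4,4]: 2/5
Tr(M) = 2/5

2/5


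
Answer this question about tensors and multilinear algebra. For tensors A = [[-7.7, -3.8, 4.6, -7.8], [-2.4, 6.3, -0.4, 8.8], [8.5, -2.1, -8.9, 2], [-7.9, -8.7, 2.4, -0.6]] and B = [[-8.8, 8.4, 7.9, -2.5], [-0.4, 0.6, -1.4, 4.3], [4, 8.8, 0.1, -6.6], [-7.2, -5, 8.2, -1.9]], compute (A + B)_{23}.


Tensor addition is component-wise: (A + B)_{ij} = A_{ij} + B_{ij}.
A_{23} = -0.4
B_{23} = -1.4
(A + B)_{23} = -0.4 + -1.4 = -1.8

-1.8


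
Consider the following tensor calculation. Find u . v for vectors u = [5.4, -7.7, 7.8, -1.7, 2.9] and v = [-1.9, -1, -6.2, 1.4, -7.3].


The inner product u . v = sum of u_i * v_i.
Term-by-term: 5.4 * -1.9, -7.7 * -1, 7.8 * -6.2, -1.7 * 1.4, 2.9 * -7.3
Products: -10.26, 7.7, -48.36, -2.38, -21.17
Sum = -10.26 + 7.7 + -48.36 + -2.38 + -21.17 = -74.47

-74.47


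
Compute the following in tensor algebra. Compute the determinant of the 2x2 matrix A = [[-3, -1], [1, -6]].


For a 2x2 matrix [[a, b], [c, d]], det = a*d - b*c.
a = -3, b = -1, c = 1, d = -6
a*d = -3 * -6 = 18
b*c = -1 * 1 = -1
det = 18 - -1 = 19

19


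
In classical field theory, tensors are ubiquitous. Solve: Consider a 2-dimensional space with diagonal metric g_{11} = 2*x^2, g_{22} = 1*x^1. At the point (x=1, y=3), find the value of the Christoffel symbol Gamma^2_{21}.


For a diagonal metric, Gamma^k_{ij} = (1/2) g^{kk} (dg_{ik}/dx_j + dg_{jk}/dx_i - dg_{ij}/dx_k).
The metric is diagonal, so g_{ab} = 0 for a != b.
At the given point: g_{11} = 2, g_{22} = 1
g^{22} = 1/1
dg_{22}/dx_1 = dg_{22}/dx_1 = 1
dg_{12}/dx_2 = 0 (off-diagonal)
dg_{21}/dx_2 = 0 (off-diagonal)
Numerator = 1 + 0 - 0 = 1
Gamma^2_{21} = 1 / (2 * 1) = 1/2

1/2


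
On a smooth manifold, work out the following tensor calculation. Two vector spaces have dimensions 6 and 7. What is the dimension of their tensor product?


The dimension of a tensor product is the product of dimensions.
dim(V) = 6, dim(W) = 7
dim(V (x) W) = 6 * 7 = 42

42


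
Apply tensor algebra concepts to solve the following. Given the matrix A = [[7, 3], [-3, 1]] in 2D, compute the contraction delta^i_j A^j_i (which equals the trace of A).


The contraction (trace) of a rank-2 tensor is the sum of its diagonal elements.
Diagonal entries: A[1,1] = 7, A[2,2] = 1
Tr(A) = 7 + 1 = 8

8


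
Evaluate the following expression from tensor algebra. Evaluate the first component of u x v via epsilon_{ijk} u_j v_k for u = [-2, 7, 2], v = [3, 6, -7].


(u x v)_1 = sum_{j,k} epsilon_{1jk} u_j v_k. Only permutations of (1,2,3) contribute; the two non-zero terms are:
eps_{123} u_2 v_3 = 1 * 7 * -7 = -49
eps_{132} u_3 v_2 = -1 * 2 * 6 = -12
(u x v)_1 = -61

-61


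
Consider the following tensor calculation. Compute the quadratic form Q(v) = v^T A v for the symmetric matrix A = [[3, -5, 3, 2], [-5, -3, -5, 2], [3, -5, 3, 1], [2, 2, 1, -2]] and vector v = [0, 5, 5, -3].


First compute Av:
(Av)_1 = 3*0 + -5*5 + 3*5 + 2*-3 = -16
(Av)_2 = -5*0 + -3*5 + -5*5 + 2*-3 = -46
(Av)_3 = 3*0 + -5*5 + 3*5 + 1*-3 = -13
(Av)_4 = 2*0 + 2*5 + 1*5 + -2*-3 = 21
Av = [-16, -46, -13, 21]
Then v^T (Av) = 0*-16 + 5*-46 + 5*-13 + -3*21
= 0 + -230 + -65 + -63 = -358

-358


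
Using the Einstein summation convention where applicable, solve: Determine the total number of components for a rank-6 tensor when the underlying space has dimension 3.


The number of components of a rank-r tensor in d dimensions is d^r.
Here d = 3 and r = 6.
3^6 = 729

729


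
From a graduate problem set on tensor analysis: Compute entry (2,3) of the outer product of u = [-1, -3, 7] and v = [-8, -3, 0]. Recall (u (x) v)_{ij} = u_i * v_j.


The outer product entry T_{ij} = u_i * v_j.
We need i=2, j=3.
u_2 = -3, v_3 = 0
T_{2,3} = -3 * 0 = 0

0


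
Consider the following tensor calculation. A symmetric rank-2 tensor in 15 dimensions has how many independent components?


A symmetric rank-2 tensor in d dimensions has d(d+1)/2 independent components.
d = 15
d(d+1)/2 = 15 * 16 / 2 = 240 / 2 = 120

120


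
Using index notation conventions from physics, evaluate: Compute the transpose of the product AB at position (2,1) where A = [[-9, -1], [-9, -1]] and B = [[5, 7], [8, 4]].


(AB)^T_{ij} = (AB)_{ji} = sum_k A_{jk} B_{ki}.
For i=2, j=1 we need (AB)_{12}:
A_{11} * B_{12} = -9 * 7 = -63
A_{12} * B_{22} = -1 * 4 = -4
Sum = -63 + -4 = -67

-67


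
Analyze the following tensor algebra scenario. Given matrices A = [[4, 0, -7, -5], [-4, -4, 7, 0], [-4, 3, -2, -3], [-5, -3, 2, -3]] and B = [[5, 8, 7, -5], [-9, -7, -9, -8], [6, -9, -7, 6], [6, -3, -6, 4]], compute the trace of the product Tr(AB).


Tr(AB) = sum_i (AB)_{ii} where (AB)_{ii} = sum_k A_{ik} B_{ki}.
(AB)_{11} = 4*5 + 0*-9 + -7*6 + -5*6 = -52
(AB)_{22} = -4*8 + -4*-7 + 7*-9 + 0*-3 = -67
(AB)_{33} = -4*7 + 3*-9 + -2*-7 + -3*-6 = -23
(AB)_{44} = -5*-5 + -3*-8 + 2*6 + -3*4 = 49
Tr(AB) = -52 + -67 + -23 + 49 = -93

-93


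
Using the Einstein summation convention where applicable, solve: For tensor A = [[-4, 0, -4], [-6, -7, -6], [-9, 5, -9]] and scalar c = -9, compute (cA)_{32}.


Scalar multiplication: (cA)_{ij} = c * A_{ij}.
c = -9
A_{32} = 5
(cA)_{32} = -9 * 5 = -45

-45


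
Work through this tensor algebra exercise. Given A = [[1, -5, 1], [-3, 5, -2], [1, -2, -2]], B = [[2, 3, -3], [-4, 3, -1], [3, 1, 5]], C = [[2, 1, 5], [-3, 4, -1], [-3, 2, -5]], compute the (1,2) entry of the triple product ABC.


(ABC)_{12} = sum_m (AB)_{1m} C_{m2}. First compute row 1 of AB.
(AB)_{11} = 1*2 + -5*-4 + 1*3 = 25
(AB)_{12} = 1*3 + -5*3 + 1*1 = -11
(AB)_{13} = 1*-3 + -5*-1 + 1*5 = 7
Now contract with column 2 of C:
(AB)_{11} * C_{12} = 25 * 1 = 25
(AB)_{12} * C_{22} = -11 * 4 = -44
(AB)_{13} * C_{32} = 7 * 2 = 14
(ABC)_{12} = 25 + -44 + 14 = -5

-5


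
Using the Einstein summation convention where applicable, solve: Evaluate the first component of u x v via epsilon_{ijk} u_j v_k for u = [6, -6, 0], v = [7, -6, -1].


(u x v)_1 = sum_{j,k} epsilon_{1jk} u_j v_k. Only permutations of (1,2,3) contribute; the two non-zero terms are:
eps_{123} u_2 v_3 = 1 * -6 * -1 = 6
eps_{132} u_3 v_2 = -1 * 0 * -6 = 0
(u x v)_1 = 6

6


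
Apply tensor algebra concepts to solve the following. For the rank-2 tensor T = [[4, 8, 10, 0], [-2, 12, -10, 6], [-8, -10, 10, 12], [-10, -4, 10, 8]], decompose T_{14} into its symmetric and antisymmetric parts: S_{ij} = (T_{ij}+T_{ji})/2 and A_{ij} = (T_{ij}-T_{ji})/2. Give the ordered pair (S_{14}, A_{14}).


T_{14} = 0
T_{41} = -10
S_{14} = (0 + -10)/2 = -10/2 = -5
A_{14} = (0 - -10)/2 = 10/2 = 5
Check: S + A = -5 + 5 = 0 = T_{14}.

(-5, 5)


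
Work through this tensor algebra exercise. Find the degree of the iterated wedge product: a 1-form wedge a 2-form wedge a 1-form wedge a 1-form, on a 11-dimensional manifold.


The degree of a wedge product is the sum of the degrees of the individual forms.
Degrees: 1, 2, 1, 1
Total degree = 1 + 2 + 1 + 1 = 5

5


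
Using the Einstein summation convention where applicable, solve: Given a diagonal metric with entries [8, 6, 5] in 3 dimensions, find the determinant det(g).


For a diagonal metric, the determinant is the product of diagonal entries.
Diagonal entries: 8, 6, 5
det(g) = 8 * 6 * 5 = 240

240


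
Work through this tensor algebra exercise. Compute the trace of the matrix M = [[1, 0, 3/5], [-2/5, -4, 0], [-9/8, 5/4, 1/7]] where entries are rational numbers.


The trace is the sum of diagonal entries.
Diagonal: M[1,1] = 1, M[2,2] = -4, M[3,3] = 1/7
Tr(M) = 1 + -4 + 1/7
Computing step by step:
After adding M[1,1]: 1
After adding M[2,2]: -3
After adding M[3,3]: -20/7
Tr(M) = -20/7

-20/7


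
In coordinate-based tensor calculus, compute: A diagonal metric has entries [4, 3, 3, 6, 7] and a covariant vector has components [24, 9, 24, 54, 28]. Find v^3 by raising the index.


To raise an index with a diagonal metric: v^i = v_i / g_{ii}.
For index 3: v_3 = 24, g_{33} = 3
v^3 = 24 / 3 = 8

8


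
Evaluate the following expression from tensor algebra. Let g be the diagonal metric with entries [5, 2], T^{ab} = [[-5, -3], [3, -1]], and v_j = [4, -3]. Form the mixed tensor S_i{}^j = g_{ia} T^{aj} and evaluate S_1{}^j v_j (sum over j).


Step 1: lower the first index. For a diagonal metric, g_{ia} T^{aj} = g_{ii} T^{ij} (no sum on i).
g_{11} = 5
S_1{}^1 = 5 * T^{11} = 5 * -5 = -25
S_1{}^2 = 5 * T^{12} = 5 * -3 = -15
Step 2: contract S_1{}^j with v_j.
S_1{}^1 * v_1 = -25 * 4 = -100
S_1{}^2 * v_2 = -15 * -3 = 45
Result = -100 + 45 = -55

-55


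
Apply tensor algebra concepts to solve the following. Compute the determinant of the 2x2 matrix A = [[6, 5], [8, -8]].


For a 2x2 matrix [[a, b], [c, d]], det = a*d - b*c.
a = 6, b = 5, c = 8, d = -8
a*d = 6 * -8 = -48
b*c = 5 * 8 = 40
det = -48 - 40 = -88

-88


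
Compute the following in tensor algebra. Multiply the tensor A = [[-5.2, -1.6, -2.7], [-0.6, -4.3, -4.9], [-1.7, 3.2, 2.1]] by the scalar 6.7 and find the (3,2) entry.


Scalar multiplication: (cA)_{ij} = c * A_{ij}.
c = 6.7
A_{32} = 3.2
(cA)_{32} = 6.7 * 3.2 = 21.44

21.44


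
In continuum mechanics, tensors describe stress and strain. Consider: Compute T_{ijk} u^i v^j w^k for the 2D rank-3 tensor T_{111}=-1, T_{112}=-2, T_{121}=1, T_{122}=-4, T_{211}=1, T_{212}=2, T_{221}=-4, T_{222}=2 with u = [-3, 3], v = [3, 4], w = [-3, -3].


S = sum over i,j,k of T_{ijk} u_i v_j w_k. Expanding all 8 terms:
T_{111}*u_1*v_1*w_1 = -1*-3*3*-3 = -27  (running total: -27)
T_{112}*u_1*v_1*w_2 = -2*-3*3*-3 = -54  (running total: -81)
T_{121}*u_1*v_2*w_1 = 1*-3*4*-3 = 36  (running total: -45)
T_{122}*u_1*v_2*w_2 = -4*-3*4*-3 = -144  (running total: -189)
T_{211}*u_2*v_1*w_1 = 1*3*3*-3 = -27  (running total: -216)
T_{212}*u_2*v_1*w_2 = 2*3*3*-3 = -54  (running total: -270)
T_{221}*u_2*v_2*w_1 = -4*3*4*-3 = 144  (running total: -126)
T_{222}*u_2*v_2*w_2 = 2*3*4*-3 = -72  (running total: -198)
S = -198

-198


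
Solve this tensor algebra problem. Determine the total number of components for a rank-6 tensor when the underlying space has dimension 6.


The number of components of a rank-r tensor in d dimensions is d^r.
Here d = 6 and r = 6.
6^6 = 46656

46656


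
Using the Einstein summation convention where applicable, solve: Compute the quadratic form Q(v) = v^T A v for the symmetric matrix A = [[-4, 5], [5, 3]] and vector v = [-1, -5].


First compute Av:
(Av)_1 = -4*-1 + 5*-5 = -21
(Av)_2 = 5*-1 + 3*-5 = -20
Av = [-21, -20]
Then v^T (Av) = -1*-21 + -5*-20
= 21 + 100 = 121

121


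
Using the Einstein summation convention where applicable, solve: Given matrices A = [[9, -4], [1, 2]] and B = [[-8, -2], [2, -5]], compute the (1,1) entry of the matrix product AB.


(AB)_{ij} = sum_k A_{ik} B_{kj}.
For i=1, j=1:
A_{11} * B_{11} = 9 * -8 = -72
A_{12} * B_{21} = -4 * 2 = -8
Sum = -72 + -8 = -80

-80


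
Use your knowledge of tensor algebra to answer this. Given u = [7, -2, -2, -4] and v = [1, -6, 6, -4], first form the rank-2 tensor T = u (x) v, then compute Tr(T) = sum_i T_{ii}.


The outer product gives T_{ij} = u_i v_j.
The trace (contraction) is Tr(T) = sum_i T_{ii} = sum_i u_i v_i.
Diagonal entries:
T_{11} = u_1 * v_1 = 7 * 1 = 7
T_{22} = u_2 * v_2 = -2 * -6 = 12
T_{33} = u_3 * v_3 = -2 * 6 = -12
T_{44} = u_4 * v_4 = -4 * -4 = 16
Tr(T) = 7 + 12 + -12 + 16 = 23

23


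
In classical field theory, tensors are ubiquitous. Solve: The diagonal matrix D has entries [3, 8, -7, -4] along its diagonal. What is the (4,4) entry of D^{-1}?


For a diagonal matrix, the inverse has entries (D^{-1})_{ii} = 1/d_{ii}.
The diagonal entries are: d_{11} = 3, d_{22} = 8, d_{33} = -7, d_{44} = -4
We need (D^{-1})_{44} = 1/d_{44} = 1/-4 = -1/4

-1/4


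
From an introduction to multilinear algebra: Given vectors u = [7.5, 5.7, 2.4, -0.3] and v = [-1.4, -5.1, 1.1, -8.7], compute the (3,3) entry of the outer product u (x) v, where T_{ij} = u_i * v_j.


The outer product entry T_{ij} = u_i * v_j.
We need i=3, j=3.
u_3 = 2.4, v_3 = 1.1
T_{3,3} = 2.4 * 1.1 = 2.64

2.64


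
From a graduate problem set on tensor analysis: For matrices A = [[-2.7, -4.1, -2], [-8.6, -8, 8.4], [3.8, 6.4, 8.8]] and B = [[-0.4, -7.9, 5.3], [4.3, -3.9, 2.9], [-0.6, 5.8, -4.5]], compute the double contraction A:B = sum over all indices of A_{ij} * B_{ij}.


A:B = sum over all i,j of A_{ij} * B_{ij}.
Row 1: -2.7*-0.4=1.08, -4.1*-7.9=32.39, -2*5.3=-10.6 => row sum = 22.87
Row 2: -8.6*4.3=-36.98, -8*-3.9=31.2, 8.4*2.9=24.36 => row sum = 18.58
Row 3: 3.8*-0.6=-2.28, 6.4*5.8=37.12, 8.8*-4.5=-39.6 => row sum = -4.76
Total = 22.87 + 18.58 + -4.76 = 36.69

36.69


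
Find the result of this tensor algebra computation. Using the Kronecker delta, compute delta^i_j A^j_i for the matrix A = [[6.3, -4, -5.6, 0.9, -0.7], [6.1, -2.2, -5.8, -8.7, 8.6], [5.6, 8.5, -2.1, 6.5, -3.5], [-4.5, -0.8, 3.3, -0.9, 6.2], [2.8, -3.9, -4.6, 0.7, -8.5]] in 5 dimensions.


The contraction (trace) of a rank-2 tensor is the sum of its diagonal elements.
Diagonal entries: A[1,1] = 6.3, A[2,2] = -2.2, A[3,3] = -2.1, A[4,4] = -0.9, A[5,5] = -8.5
Tr(A) = 6.3 + -2.2 + -2.1 + -0.9 + -8.5 = -7.4

-7.4


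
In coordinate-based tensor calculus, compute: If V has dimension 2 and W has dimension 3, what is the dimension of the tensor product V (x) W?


The dimension of a tensor product is the product of dimensions.
dim(V) = 2, dim(W) = 3
dim(V (x) W) = 2 * 3 = 6

6


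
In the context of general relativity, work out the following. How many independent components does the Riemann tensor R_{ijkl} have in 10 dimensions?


The Riemann tensor in d dimensions has d^2(d^2 - 1)/12 independent components.
d = 10, so d^2 = 100
d^2 - 1 = 99
d^2(d^2 - 1) = 100 * 99 = 9900
Divide by 12: 9900 / 12 = 825

825


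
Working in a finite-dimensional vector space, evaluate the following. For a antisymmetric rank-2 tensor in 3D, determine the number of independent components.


A antisymmetric rank-2 tensor in d dimensions has d(d-1)/2 independent components.
d = 3
d(d-1)/2 = 3 * 2 / 2 = 6 / 2 = 3

3


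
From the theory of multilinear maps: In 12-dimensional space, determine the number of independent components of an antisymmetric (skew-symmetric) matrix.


An antisymmetric rank-2 tensor satisfies A_{ij} = -A_{ji}, so diagonal entries are zero.
The independent components are the upper-triangular entries: C(n, 2) = n(n-1)/2.
n = 12
C(12, 2) = 12 * 11 / 2 = 132 / 2 = 66

66


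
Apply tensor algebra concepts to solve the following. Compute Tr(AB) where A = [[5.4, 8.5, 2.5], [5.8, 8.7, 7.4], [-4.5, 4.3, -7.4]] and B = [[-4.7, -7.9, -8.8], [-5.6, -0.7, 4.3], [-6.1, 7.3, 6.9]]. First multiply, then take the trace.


Tr(AB) = sum_i (AB)_{ii} where (AB)_{ii} = sum_k A_{ik} B_{ki}.
(AB)_{11} = 5.4*-4.7 + 8.5*-5.6 + 2.5*-6.1 = -88.23
(AB)_{22} = 5.8*-7.9 + 8.7*-0.7 + 7.4*7.3 = 2.11
(AB)_{33} = -4.5*-8.8 + 4.3*4.3 + -7.4*6.9 = 7.03
Tr(AB) = -88.23 + 2.11 + 7.03 = -79.09

-79.09


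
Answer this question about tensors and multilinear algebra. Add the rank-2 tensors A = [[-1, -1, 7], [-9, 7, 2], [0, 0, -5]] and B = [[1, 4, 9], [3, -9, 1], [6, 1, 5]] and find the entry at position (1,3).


Tensor addition is component-wise: (A + B)_{ij} = A_{ij} + B_{ij}.
A_{13} = 7
B_{13} = 9
(A + B)_{13} = 7 + 9 = 16

16


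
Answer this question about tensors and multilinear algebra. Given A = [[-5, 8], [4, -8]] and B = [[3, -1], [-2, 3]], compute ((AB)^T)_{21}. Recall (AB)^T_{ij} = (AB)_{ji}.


(AB)^T_{ij} = (AB)_{ji} = sum_k A_{jk} B_{ki}.
For i=2, j=1 we need (AB)_{12}:
A_{11} * B_{12} = -5 * -1 = 5
A_{12} * B_{22} = 8 * 3 = 24
Sum = 5 + 24 = 29

29


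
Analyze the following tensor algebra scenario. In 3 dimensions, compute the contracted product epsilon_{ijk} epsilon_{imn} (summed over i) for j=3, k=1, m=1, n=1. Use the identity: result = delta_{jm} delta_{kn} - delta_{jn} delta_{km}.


Using the identity: epsilon_{ijk} epsilon_{imn} = delta_{jm} delta_{kn} - delta_{jn} delta_{km}.
delta_{31} = 0
delta_{11} = 1
delta_{31} = 0
delta_{11} = 1
Result = 0 * 1 - 0 * 1 = 0 - 0 = 0

0


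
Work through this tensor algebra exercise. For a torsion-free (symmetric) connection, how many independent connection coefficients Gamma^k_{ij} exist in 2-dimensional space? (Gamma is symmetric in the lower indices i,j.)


Christoffel symbols Gamma^k_{ij} are symmetric in i,j, so there are d * d(d+1)/2 independent symbols.
d = 2
d(d+1)/2 = 2 * 3 / 2 = 3
Total = 2 * 3 = 6

6


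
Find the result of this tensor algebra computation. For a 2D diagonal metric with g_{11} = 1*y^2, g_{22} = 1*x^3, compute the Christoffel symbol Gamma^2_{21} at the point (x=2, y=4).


For a diagonal metric, Gamma^k_{ij} = (1/2) g^{kk} (dg_{ik}/dx_j + dg_{jk}/dx_i - dg_{ij}/dx_k).
The metric is diagonal, so g_{ab} = 0 for a != b.
At the given point: g_{11} = 16, g_{22} = 8
g^{22} = 1/8
dg_{22}/dx_1 = dg_{22}/dx_1 = 12
dg_{12}/dx_2 = 0 (off-diagonal)
dg_{21}/dx_2 = 0 (off-diagonal)
Numerator = 12 + 0 - 0 = 12
Gamma^2_{21} = 12 / (2 * 8) = 3/4

3/4


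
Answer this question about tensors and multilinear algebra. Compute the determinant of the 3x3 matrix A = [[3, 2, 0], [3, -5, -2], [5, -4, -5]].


Expanding along the first row, det(A) = a11*M_11 - a12*M_12 + a13*M_13, where M_1j is the (1,j) minor.
Minor M_11 = -5*-5 - -2*-4 = 17
Minor M_12 = 3*-5 - -2*5 = -5
Minor M_13 = 3*-4 - -5*5 = 13
det = 3*(17) - 2*(-5) + 0*(13)
    = 51 - -10 + 0
    = 61

61


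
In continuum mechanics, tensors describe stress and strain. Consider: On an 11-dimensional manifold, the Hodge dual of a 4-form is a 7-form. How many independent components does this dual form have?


The Hodge dual of a p-form on an n-dimensional manifold is an (n-p)-form.
n = 11, p = 4, so dual degree = 11 - 4 = 7
The number of components is C(n, n-p) = C(11, 7) = 330

330


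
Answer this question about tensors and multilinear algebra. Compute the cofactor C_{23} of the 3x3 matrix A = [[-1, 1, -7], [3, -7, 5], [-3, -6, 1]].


To find cofactor C_{23}, delete row 2 and column 3.
The resulting 2x2 submatrix is: [[-1, 1], [-3, -6]]
Minor M_{23} = -1*-6 - 1*-3
  = 6 - -3 = 9
Sign = (-1)^(2+3) = (-1)^5 = -1
Cofactor C_{23} = -1 * 9 = -9

-9


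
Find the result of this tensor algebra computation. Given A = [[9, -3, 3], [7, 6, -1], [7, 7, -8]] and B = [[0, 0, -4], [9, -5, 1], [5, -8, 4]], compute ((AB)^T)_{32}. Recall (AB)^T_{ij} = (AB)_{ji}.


(AB)^T_{ij} = (AB)_{ji} = sum_k A_{jk} B_{ki}.
For i=3, j=2 we need (AB)_{23}:
A_{21} * B_{13} = 7 * -4 = -28
A_{22} * B_{23} = 6 * 1 = 6
A_{23} * B_{33} = -1 * 4 = -4
Sum = -28 + 6 + -4 = -26

-26


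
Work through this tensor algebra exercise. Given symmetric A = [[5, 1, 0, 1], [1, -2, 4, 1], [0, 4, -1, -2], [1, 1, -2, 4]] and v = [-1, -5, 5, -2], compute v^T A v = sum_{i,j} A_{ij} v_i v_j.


First compute Av:
(Av)_1 = 5*-1 + 1*-5 + 0*5 + 1*-2 = -12
(Av)_2 = 1*-1 + -2*-5 + 4*5 + 1*-2 = 27
(Av)_3 = 0*-1 + 4*-5 + -1*5 + -2*-2 = -21
(Av)_4 = 1*-1 + 1*-5 + -2*5 + 4*-2 = -24
Av = [-12, 27, -21, -24]
Then v^T (Av) = -1*-12 + -5*27 + 5*-21 + -2*-24
= 12 + -135 + -105 + 48 = -180

-180


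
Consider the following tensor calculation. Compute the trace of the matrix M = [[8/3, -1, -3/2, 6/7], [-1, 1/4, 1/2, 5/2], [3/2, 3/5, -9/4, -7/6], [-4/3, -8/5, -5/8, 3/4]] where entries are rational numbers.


The trace is the sum of diagonal entries.
Diagonal: M[1,1] = 8/3, M[2,2] = 1/4, M[3,3] = -9/4, M[4,4] = 3/4
Tr(M) = 8/3 + 1/4 + -9/4 + 3/4
Computing step by step:
After adding M[1,1]: 8/3
After adding M[2,2]: 35/12
After adding M[3,3]: 2/3
After adding M[4,4]: 17/12
Tr(M) = 17/12

17/12


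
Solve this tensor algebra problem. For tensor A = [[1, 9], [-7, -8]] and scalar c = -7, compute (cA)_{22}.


Scalar multiplication: (cA)_{ij} = c * A_{ij}.
c = -7
A_{22} = -8
(cA)_{22} = -7 * -8 = 56

56


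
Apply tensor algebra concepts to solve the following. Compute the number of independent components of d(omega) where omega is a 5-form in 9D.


The exterior derivative of a p-form is a (p+1)-form.
Its number of independent components is C(n, p+1).
n = 9, p+1 = 6
C(9, 6) = 84

84


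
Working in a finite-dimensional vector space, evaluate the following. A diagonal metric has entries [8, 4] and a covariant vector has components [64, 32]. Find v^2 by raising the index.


To raise an index with a diagonal metric: v^i = v_i / g_{ii}.
For index 2: v_2 = 32, g_{22} = 4
v^2 = 32 / 4 = 8

8


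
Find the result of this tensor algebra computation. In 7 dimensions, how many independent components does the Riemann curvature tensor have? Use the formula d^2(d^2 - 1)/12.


The Riemann tensor in d dimensions has d^2(d^2 - 1)/12 independent components.
d = 7, so d^2 = 49
d^2 - 1 = 48
d^2(d^2 - 1) = 49 * 48 = 2352
Divide by 12: 2352 / 12 = 196

196


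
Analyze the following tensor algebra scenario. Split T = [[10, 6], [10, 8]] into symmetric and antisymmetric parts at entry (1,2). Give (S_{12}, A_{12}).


T_{12} = 6
T_{21} = 10
S_{12} = (6 + 10)/2 = 16/2 = 8
A_{12} = (6 - 10)/2 = -4/2 = -2
Check: S + A = 8 + -2 = 6 = T_{12}.

(8, -2)


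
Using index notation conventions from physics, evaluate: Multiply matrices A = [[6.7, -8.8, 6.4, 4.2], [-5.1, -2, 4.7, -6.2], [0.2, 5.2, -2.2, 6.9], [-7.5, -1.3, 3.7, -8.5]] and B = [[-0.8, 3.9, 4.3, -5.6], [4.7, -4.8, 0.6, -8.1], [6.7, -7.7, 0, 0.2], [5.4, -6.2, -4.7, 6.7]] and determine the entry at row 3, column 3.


(AB)_{ij} = sum_k A_{ik} B_{kj}.
For i=3, j=3:
A_{31} * B_{13} = 0.2 * 4.3 = 0.86
A_{32} * B_{23} = 5.2 * 0.6 = 3.12
A_{33} * B_{33} = -2.2 * 0 = 0
A_{34} * B_{43} = 6.9 * -4.7 = -32.43
Sum = 0.86 + 3.12 + 0 + -32.43 = -28.45

-28.45


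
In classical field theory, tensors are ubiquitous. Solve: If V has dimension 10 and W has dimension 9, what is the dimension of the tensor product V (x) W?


The dimension of a tensor product is the product of dimensions.
dim(V) = 10, dim(W) = 9
dim(V (x) W) = 10 * 9 = 90

90


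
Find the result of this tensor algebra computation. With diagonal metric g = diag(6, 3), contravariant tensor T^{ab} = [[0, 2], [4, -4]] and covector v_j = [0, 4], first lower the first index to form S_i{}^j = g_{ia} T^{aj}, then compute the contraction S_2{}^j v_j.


Step 1: lower the first index. For a diagonal metric, g_{ia} T^{aj} = g_{ii} T^{ij} (no sum on i).
g_{22} = 3
S_2{}^1 = 3 * T^{21} = 3 * 4 = 12
S_2{}^2 = 3 * T^{22} = 3 * -4 = -12
Step 2: contract S_2{}^j with v_j.
S_2{}^1 * v_1 = 12 * 0 = 0
S_2{}^2 * v_2 = -12 * 4 = -48
Result = 0 + -48 = -48

-48


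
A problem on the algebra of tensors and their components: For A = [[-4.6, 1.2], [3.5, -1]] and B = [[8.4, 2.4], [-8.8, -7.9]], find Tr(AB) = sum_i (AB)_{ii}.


Tr(AB) = sum_i (AB)_{ii} where (AB)_{ii} = sum_k A_{ik} B_{ki}.
(AB)_{11} = -4.6*8.4 + 1.2*-8.8 = -49.2
(AB)_{22} = 3.5*2.4 + -1*-7.9 = 16.3
Tr(AB) = -49.2 + 16.3 = -32.9

-32.9


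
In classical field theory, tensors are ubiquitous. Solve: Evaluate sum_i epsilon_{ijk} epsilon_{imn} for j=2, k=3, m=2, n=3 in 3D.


Using the identity: epsilon_{ijk} epsilon_{imn} = delta_{jm} delta_{kn} - delta_{jn} delta_{km}.
delta_{22} = 1
delta_{33} = 1
delta_{23} = 0
delta_{32} = 0
Result = 1 * 1 - 0 * 0 = 1 - 0 = 1

1


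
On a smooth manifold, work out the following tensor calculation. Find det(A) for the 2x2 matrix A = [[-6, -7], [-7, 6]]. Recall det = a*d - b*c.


For a 2x2 matrix [[a, b], [c, d]], det = a*d - b*c.
a = -6, b = -7, c = -7, d = 6
a*d = -6 * 6 = -36
b*c = -7 * -7 = 49
det = -36 - 49 = -85

-85


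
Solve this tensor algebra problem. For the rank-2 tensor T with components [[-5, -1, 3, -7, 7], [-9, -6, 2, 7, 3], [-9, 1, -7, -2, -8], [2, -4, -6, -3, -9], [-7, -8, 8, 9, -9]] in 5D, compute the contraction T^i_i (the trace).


The contraction (trace) of a rank-2 tensor is the sum of its diagonal elements.
Diagonal entries: A[1,1] = -5, A[2,2] = -6, A[3,3] = -7, A[4,4] = -3, A[5,5] = -9
Tr(A) = -5 + -6 + -7 + -3 + -9 = -30

-30


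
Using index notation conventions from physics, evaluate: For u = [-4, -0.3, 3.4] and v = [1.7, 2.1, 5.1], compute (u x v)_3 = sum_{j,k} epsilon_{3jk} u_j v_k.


(u x v)_3 = sum_{j,k} epsilon_{3jk} u_j v_k. Only permutations of (1,2,3) contribute; the two non-zero terms are:
eps_{312} u_1 v_2 = 1 * -4 * 2.1 = -8.4
eps_{321} u_2 v_1 = -1 * -0.3 * 1.7 = 0.51
(u x v)_3 = -7.89

-7.89


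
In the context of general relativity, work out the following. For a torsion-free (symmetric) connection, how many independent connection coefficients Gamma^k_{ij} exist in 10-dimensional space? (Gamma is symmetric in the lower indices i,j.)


Christoffel symbols Gamma^k_{ij} are symmetric in i,j, so there are d * d(d+1)/2 independent symbols.
d = 10
d(d+1)/2 = 10 * 11 / 2 = 55
Total = 10 * 55 = 550

550


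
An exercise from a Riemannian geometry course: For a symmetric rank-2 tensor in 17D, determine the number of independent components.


A symmetric rank-2 tensor in d dimensions has d(d+1)/2 independent components.
d = 17
d(d+1)/2 = 17 * 18 / 2 = 306 / 2 = 153

153


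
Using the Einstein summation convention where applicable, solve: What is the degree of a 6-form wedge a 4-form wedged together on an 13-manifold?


The degree of a wedge product is the sum of the degrees of the individual forms.
Degrees: 6, 4
Total degree = 6 + 4 = 10

10


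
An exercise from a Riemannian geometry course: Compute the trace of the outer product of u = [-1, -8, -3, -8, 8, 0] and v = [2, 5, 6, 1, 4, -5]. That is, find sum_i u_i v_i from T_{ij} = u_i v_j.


The outer product gives T_{ij} = u_i v_j.
The trace (contraction) is Tr(T) = sum_i T_{ii} = sum_i u_i v_i.
Diagonal entries:
T_{11} = u_1 * v_1 = -1 * 2 = -2
T_{22} = u_2 * v_2 = -8 * 5 = -40
T_{33} = u_3 * v_3 = -3 * 6 = -18
T_{44} = u_4 * v_4 = -8 * 1 = -8
T_{55} = u_5 * v_5 = 8 * 4 = 32
T_{66} = u_6 * v_6 = 0 * -5 = 0
Tr(T) = -2 + -40 + -18 + -8 + 32 + 0 = -36

-36


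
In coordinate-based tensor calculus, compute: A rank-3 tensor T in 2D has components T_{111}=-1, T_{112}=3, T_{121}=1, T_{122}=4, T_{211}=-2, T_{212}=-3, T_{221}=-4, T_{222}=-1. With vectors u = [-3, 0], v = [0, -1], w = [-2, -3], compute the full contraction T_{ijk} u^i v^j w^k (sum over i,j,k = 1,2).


S = sum over i,j,k of T_{ijk} u_i v_j w_k. Expanding all 8 terms:
T_{111}*u_1*v_1*w_1 = -1*-3*0*-2 = 0  (running total: 0)
T_{112}*u_1*v_1*w_2 = 3*-3*0*-3 = 0  (running total: 0)
T_{121}*u_1*v_2*w_1 = 1*-3*-1*-2 = -6  (running total: -6)
T_{122}*u_1*v_2*w_2 = 4*-3*-1*-3 = -36  (running total: -42)
T_{211}*u_2*v_1*w_1 = -2*0*0*-2 = 0  (running total: -42)
T_{212}*u_2*v_1*w_2 = -3*0*0*-3 = 0  (running total: -42)
T_{221}*u_2*v_2*w_1 = -4*0*-1*-2 = 0  (running total: -42)
T_{222}*u_2*v_2*w_2 = -1*0*-1*-3 = 0  (running total: -42)
S = -42

-42


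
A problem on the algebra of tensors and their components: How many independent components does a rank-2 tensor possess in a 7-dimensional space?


The number of components of a rank-r tensor in d dimensions is d^r.
Here d = 7 and r = 2.
7^2 = 49

49


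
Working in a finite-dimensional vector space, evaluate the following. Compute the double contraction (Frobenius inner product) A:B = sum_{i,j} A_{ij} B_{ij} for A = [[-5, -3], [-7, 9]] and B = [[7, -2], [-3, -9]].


A:B = sum over all i,j of A_{ij} * B_{ij}.
Row 1: -5*7=-35, -3*-2=6 => row sum = -29
Row 2: -7*-3=21, 9*-9=-81 => row sum = -60
Total = -29 + -60 = -89

-89


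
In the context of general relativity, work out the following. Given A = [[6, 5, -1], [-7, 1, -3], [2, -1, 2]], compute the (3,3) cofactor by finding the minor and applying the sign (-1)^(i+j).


To find cofactor C_{33}, delete row 3 and column 3.
The resulting 2x2 submatrix is: [[6, 5], [-7, 1]]
Minor M_{33} = 6*1 - 5*-7
  = 6 - -35 = 41
Sign = (-1)^(3+3) = (-1)^6 = 1
Cofactor C_{33} = 1 * 41 = 41

41


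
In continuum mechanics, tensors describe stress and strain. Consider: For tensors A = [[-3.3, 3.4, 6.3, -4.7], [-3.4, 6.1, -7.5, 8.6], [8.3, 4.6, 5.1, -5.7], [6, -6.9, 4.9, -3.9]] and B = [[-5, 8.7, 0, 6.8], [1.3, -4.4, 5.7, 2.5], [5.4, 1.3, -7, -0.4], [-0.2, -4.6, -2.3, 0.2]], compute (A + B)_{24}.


Tensor addition is component-wise: (A + B)_{ij} = A_{ij} + B_{ij}.
A_{24} = 8.6
B_{24} = 2.5
(A + B)_{24} = 8.6 + 2.5 = 11.1

11.1


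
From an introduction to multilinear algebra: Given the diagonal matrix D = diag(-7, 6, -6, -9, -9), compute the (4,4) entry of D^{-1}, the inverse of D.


For a diagonal matrix, the inverse has entries (D^{-1})_{ii} = 1/d_{ii}.
The diagonal entries are: d_{11} = -7, d_{22} = 6, d_{33} = -6, d_{44} = -9, d_{55} = -9
We need (D^{-1})_{44} = 1/d_{44} = 1/-9 = -1/9

-1/9


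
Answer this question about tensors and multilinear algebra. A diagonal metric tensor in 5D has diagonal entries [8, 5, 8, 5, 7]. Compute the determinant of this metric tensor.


For a diagonal metric, the determinant is the product of diagonal entries.
Diagonal entries: 8, 5, 8, 5, 7
det(g) = 8 * 5 * 8 * 5 * 7 = 11200

11200


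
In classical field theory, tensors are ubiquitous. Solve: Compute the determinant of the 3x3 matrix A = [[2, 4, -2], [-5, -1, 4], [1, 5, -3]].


Expanding along the first row, det(A) = a11*M_11 - a12*M_12 + a13*M_13, where M_1j is the (1,j) minor.
Minor M_11 = -1*-3 - 4*5 = -17
Minor M_12 = -5*-3 - 4*1 = 11
Minor M_13 = -5*5 - -1*1 = -24
det = 2*(-17) - 4*(11) + -2*(-24)
    = -34 - 44 + 48
    = -30

-30


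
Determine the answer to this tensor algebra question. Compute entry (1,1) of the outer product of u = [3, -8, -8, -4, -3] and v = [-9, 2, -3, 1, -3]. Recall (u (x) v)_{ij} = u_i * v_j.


The outer product entry T_{ij} = u_i * v_j.
We need i=1, j=1.
u_1 = 3, v_1 = -9
T_{1,1} = 3 * -9 = -27

-27


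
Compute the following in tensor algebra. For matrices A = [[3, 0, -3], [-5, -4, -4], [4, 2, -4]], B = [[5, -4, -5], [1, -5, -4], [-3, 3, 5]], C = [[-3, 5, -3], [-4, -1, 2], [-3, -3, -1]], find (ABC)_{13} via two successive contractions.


(ABC)_{13} = sum_m (AB)_{1m} C_{m3}. First compute row 1 of AB.
(AB)_{11} = 3*5 + 0*1 + -3*-3 = 24
(AB)_{12} = 3*-4 + 0*-5 + -3*3 = -21
(AB)_{13} = 3*-5 + 0*-4 + -3*5 = -30
Now contract with column 3 of C:
(AB)_{11} * C_{13} = 24 * -3 = -72
(AB)_{12} * C_{23} = -21 * 2 = -42
(AB)_{13} * C_{33} = -30 * -1 = 30
(ABC)_{13} = -72 + -42 + 30 = -84

-84


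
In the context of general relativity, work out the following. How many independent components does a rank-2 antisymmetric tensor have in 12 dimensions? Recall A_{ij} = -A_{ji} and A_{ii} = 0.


An antisymmetric rank-2 tensor satisfies A_{ij} = -A_{ji}, so diagonal entries are zero.
The independent components are the upper-triangular entries: C(n, 2) = n(n-1)/2.
n = 12
C(12, 2) = 12 * 11 / 2 = 132 / 2 = 66

66


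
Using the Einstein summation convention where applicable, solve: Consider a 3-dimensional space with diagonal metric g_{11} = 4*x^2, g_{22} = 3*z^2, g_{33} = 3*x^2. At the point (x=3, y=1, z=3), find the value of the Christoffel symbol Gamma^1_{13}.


For a diagonal metric, Gamma^k_{ij} = (1/2) g^{kk} (dg_{ik}/dx_j + dg_{jk}/dx_i - dg_{ij}/dx_k).
The metric is diagonal, so g_{ab} = 0 for a != b.
At the given point: g_{11} = 36, g_{22} = 27, g_{33} = 27
g^{11} = 1/36
dg_{11}/dx_3 = dg_{11}/dx_3 = 0
dg_{31}/dx_1 = 0 (off-diagonal)
dg_{13}/dx_1 = 0 (off-diagonal)
Numerator = 0 + 0 - 0 = 0
Gamma^1_{13} = 0 / (2 * 36) = 0

0


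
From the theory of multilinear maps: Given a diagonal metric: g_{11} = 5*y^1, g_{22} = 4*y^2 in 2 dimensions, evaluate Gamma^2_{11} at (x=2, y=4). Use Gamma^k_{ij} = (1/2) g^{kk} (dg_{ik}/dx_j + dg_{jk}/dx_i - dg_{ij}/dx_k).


For a diagonal metric, Gamma^k_{ij} = (1/2) g^{kk} (dg_{ik}/dx_j + dg_{jk}/dx_i - dg_{ij}/dx_k).
The metric is diagonal, so g_{ab} = 0 for a != b.
At the given point: g_{11} = 20, g_{22} = 64
g^{22} = 1/64
dg_{12}/dx_1 = 0 (off-diagonal)
dg_{12}/dx_1 = 0 (off-diagonal)
dg_{11}/dx_2 = dg_{11}/dx_2 = 5
Numerator = 0 + 0 - 5 = -5
Gamma^2_{11} = -5 / (2 * 64) = -5/128

-5/128


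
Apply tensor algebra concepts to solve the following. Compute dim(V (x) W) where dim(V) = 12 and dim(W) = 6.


The dimension of a tensor product is the product of dimensions.
dim(V) = 12, dim(W) = 6
dim(V (x) W) = 12 * 6 = 72

72


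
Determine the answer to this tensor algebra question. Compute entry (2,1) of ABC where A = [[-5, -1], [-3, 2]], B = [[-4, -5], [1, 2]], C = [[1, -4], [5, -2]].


(ABC)_{21} = sum_m (AB)_{2m} C_{m1}. First compute row 2 of AB.
(AB)_{21} = -3*-4 + 2*1 = 14
(AB)_{22} = -3*-5 + 2*2 = 19
Now contract with column 1 of C:
(AB)_{21} * C_{11} = 14 * 1 = 14
(AB)_{22} * C_{21} = 19 * 5 = 95
(ABC)_{21} = 14 + 95 = 109

109


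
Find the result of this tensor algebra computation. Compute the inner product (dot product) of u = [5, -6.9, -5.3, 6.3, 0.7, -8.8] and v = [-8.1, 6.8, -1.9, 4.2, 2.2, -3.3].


The inner product u . v = sum of u_i * v_i.
Term-by-term: 5 * -8.1, -6.9 * 6.8, -5.3 * -1.9, 6.3 * 4.2, 0.7 * 2.2, -8.8 * -3.3
Products: -40.5, -46.92, 10.07, 26.46, 1.54, 29.04
Sum = -40.5 + -46.92 + 10.07 + 26.46 + 1.54 + 29.04 = -20.31

-20.31


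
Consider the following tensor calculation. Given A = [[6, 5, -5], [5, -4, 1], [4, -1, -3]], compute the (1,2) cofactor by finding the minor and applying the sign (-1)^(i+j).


To find cofactor C_{12}, delete row 1 and column 2.
The resulting 2x2 submatrix is: [[5, 1], [4, -3]]
Minor M_{12} = 5*-3 - 1*4
  = -15 - 4 = -19
Sign = (-1)^(1+2) = (-1)^3 = -1
Cofactor C_{12} = -1 * -19 = 19

19


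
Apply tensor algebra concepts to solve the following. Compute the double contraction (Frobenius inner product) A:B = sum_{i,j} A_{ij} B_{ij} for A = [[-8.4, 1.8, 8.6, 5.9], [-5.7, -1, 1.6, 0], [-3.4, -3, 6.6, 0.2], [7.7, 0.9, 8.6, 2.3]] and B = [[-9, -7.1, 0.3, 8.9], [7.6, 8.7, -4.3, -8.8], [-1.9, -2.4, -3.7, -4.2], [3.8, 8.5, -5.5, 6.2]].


A:B = sum over all i,j of A_{ij} * B_{ij}.
Row 1: -8.4*-9=75.6, 1.8*-7.1=-12.78, 8.6*0.3=2.58, 5.9*8.9=52.51 => row sum = 117.91
Row 2: -5.7*7.6=-43.32, -1*8.7=-8.7, 1.6*-4.3=-6.88, 0*-8.8=0 => row sum = -58.9
Row 3: -3.4*-1.9=6.46, -3*-2.4=7.2, 6.6*-3.7=-24.42, 0.2*-4.2=-0.84 => row sum = -11.6
Row 4: 7.7*3.8=29.26, 0.9*8.5=7.65, 8.6*-5.5=-47.3, 2.3*6.2=14.26 => row sum = 3.87
Total = 117.91 + -58.9 + -11.6 + 3.87 = 51.28

51.28


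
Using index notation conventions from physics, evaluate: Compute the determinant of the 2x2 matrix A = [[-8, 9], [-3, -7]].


For a 2x2 matrix [[a, b], [c, d]], det = a*d - b*c.
a = -8, b = 9, c = -3, d = -7
a*d = -8 * -7 = 56
b*c = 9 * -3 = -27
det = 56 - -27 = 83

83


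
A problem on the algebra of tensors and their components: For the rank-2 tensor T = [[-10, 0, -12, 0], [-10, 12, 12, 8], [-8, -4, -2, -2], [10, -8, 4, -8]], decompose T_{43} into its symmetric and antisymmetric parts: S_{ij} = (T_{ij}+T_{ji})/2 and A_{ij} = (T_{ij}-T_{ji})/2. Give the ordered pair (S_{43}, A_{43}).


T_{43} = 4
T_{34} = -2
S_{43} = (4 + -2)/2 = 2/2 = 1
A_{43} = (4 - -2)/2 = 6/2 = 3
Check: S + A = 1 + 3 = 4 = T_{43}.

(1, 3)


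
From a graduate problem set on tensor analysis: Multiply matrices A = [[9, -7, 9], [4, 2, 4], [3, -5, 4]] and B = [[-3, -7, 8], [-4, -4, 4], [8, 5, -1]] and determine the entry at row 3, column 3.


(AB)_{ij} = sum_k A_{ik} B_{kj}.
For i=3, j=3:
A_{31} * B_{13} = 3 * 8 = 24
A_{32} * B_{23} = -5 * 4 = -20
A_{33} * B_{33} = 4 * -1 = -4
Sum = 24 + -20 + -4 = 0

0


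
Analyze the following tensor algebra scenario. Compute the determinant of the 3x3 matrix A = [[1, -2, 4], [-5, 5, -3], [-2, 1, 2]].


Expanding along the first row, det(A) = a11*M_11 - a12*M_12 + a13*M_13, where M_1j is the (1,j) minor.
Minor M_11 = 5*2 - -3*1 = 13
Minor M_12 = -5*2 - -3*-2 = -16
Minor M_13 = -5*1 - 5*-2 = 5
det = 1*(13) - -2*(-16) + 4*(5)
    = 13 - 32 + 20
    = 1

1


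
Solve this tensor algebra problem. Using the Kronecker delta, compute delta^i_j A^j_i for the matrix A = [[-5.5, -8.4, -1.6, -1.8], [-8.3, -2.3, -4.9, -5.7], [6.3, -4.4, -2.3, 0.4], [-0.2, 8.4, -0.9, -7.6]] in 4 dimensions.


The contraction (trace) of a rank-2 tensor is the sum of its diagonal elements.
Diagonal entries: A[1,1] = -5.5, A[2,2] = -2.3, A[3,3] = -2.3, A[4,4] = -7.6
Tr(A) = -5.5 + -2.3 + -2.3 + -7.6 = -17.7

-17.7


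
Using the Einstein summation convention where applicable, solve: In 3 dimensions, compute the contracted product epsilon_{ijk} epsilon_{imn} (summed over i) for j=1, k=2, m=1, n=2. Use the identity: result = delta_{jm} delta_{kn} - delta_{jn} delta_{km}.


Using the identity: epsilon_{ijk} epsilon_{imn} = delta_{jm} delta_{kn} - delta_{jn} delta_{km}.
delta_{11} = 1
delta_{22} = 1
delta_{12} = 0
delta_{21} = 0
Result = 1 * 1 - 0 * 0 = 1 - 0 = 1

1
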